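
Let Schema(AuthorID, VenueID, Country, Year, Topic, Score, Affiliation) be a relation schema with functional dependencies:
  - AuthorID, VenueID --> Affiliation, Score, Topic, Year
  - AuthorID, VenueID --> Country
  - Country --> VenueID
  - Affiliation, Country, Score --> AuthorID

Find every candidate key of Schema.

{Affiliation, Country, Score}, {AuthorID, Country}, {AuthorID, VenueID}

{AuthorID, Country}⁺ = {Affiliation, AuthorID, Country, Score, Topic, VenueID, Year} — all of the relation — so {AuthorID, Country} is a candidate key.
{AuthorID, VenueID}⁺ = {Affiliation, AuthorID, Country, Score, Topic, VenueID, Year} — all of the relation — so {AuthorID, VenueID} is a candidate key.
{Affiliation, Country, Score}⁺ = {Affiliation, AuthorID, Country, Score, Topic, VenueID, Year} — all of the relation — so {Affiliation, Country, Score} is a candidate key.
Any other superkey properly contains one of these, so there are no further candidate keys.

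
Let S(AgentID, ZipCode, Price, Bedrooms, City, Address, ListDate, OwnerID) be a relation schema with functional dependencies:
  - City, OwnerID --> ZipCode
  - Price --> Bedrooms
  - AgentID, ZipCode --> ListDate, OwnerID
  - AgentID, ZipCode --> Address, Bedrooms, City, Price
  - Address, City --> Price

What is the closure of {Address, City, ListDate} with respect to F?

{Address, Bedrooms, City, ListDate, Price}

Start with {Address, City, ListDate}.
Address, City --> Price applies; add {Price} → now {Address, City, ListDate, Price}.
Price --> Bedrooms applies; add {Bedrooms} → now {Address, Bedrooms, City, ListDate, Price}.
No further FD applies.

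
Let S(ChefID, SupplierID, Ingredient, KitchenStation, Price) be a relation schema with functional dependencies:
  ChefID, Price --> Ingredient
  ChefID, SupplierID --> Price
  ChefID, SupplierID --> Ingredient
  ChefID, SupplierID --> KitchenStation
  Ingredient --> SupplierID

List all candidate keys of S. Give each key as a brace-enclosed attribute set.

No FD produces {ChefID}, so it must be in every candidate key.
{ChefID, Ingredient} is a candidate key since {ChefID, Ingredient}⁺ = {ChefID, Ingredient, KitchenStation, Price, SupplierID} covers every attribute.
{ChefID, Price} is a candidate key since {ChefID, Price}⁺ = {ChefID, Ingredient, KitchenStation, Price, SupplierID} covers every attribute.
{ChefID, SupplierID} is a candidate key since {ChefID, SupplierID}⁺ = {ChefID, Ingredient, KitchenStation, Price, SupplierID} covers every attribute.
Any other superkey properly contains one of these, so there are no further candidate keys.

{ChefID, Ingredient}, {ChefID, Price}, {ChefID, SupplierID}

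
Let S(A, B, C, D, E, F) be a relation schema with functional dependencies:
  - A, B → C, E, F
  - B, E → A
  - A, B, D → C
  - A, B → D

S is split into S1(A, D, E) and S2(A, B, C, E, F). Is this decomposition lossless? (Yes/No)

No

The shared attributes are {A, E} and {A, E}⁺ = {A, E}.
Neither S1 nor S2 is contained in that closure, so the decomposition is lossy.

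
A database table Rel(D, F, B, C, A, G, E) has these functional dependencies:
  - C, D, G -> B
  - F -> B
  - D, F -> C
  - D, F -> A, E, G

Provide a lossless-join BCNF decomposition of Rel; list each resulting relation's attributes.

Candidate key of the original relation: {D, F}.
{A, B, C, D, E, F, G}: {C, D, G} determines {B, C, D, G} here but is not a superkey — split on C, D, G -> B, giving {B, C, D, G} and {A, C, D, E, F, G}.
{B, C, D, G}: every determinant is a superkey — BCNF.
{A, C, D, E, F, G}: every determinant is a superkey — BCNF.

{A, C, D, E, F, G}; {B, C, D, G}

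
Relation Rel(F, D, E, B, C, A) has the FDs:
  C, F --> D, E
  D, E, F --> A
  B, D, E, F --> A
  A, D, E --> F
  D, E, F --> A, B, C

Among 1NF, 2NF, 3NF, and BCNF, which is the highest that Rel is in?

Candidate keys: {A, D, E}, {C, F}, {D, E, F}. Prime attributes: {A, C, D, E, F}.
The left-hand side of every FD is a superkey, so BCNF is satisfied.

BCNF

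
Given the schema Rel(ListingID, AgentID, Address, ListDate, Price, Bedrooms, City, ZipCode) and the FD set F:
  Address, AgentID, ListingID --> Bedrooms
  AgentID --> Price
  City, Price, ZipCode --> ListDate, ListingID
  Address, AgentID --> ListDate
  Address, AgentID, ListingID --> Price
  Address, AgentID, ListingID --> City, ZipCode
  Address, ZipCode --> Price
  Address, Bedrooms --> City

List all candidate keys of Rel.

{Address, AgentID} never appear on the right of any FD, so every key must include all of them.
{Address, AgentID, ListingID}⁺ = {Address, AgentID, Bedrooms, City, ListDate, ListingID, Price, ZipCode}, which is every attribute, so {Address, AgentID, ListingID} is a candidate key.
{Address, AgentID, Bedrooms, ZipCode}⁺ = {Address, AgentID, Bedrooms, City, ListDate, ListingID, Price, ZipCode}, which is every attribute, so {Address, AgentID, Bedrooms, ZipCode} is a candidate key.
{Address, AgentID, City, ZipCode}⁺ = {Address, AgentID, Bedrooms, City, ListDate, ListingID, Price, ZipCode}, which is every attribute, so {Address, AgentID, City, ZipCode} is a candidate key.
No proper subset of any of these is a key, and no other minimal superkey exists.

{Address, AgentID, Bedrooms, ZipCode}, {Address, AgentID, City, ZipCode}, {Address, AgentID, ListingID}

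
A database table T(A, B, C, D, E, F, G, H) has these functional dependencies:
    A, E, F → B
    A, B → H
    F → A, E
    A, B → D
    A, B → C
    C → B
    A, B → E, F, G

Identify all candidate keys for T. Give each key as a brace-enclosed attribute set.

{A, B}, {A, C}, {F}

Closure of {F} is {A, B, C, D, E, F, G, H}, the whole schema; {F} is a candidate key.
Closure of {A, B} is {A, B, C, D, E, F, G, H}, the whole schema; {A, B} is a candidate key.
Closure of {A, C} is {A, B, C, D, E, F, G, H}, the whole schema; {A, C} is a candidate key.
These are minimal and exhaustive — every other superkey contains one of them.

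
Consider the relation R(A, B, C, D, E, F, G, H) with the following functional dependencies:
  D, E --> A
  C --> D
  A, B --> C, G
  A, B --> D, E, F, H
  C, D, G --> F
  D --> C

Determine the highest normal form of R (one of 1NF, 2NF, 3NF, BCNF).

2NF

Candidate keys: {A, B}, {B, C, E}, {B, D, E}. Prime attributes: {A, B, C, D, E}.
D, E --> A breaks BCNF: {D, E}⁺ = {A, C, D, E}, so {D, E} is not a superkey.
C, D, G --> F has non-prime {F} on the right and a non-superkey on the left, so 3NF fails.
No non-prime attribute depends on a proper subset of any candidate key, so 2NF holds.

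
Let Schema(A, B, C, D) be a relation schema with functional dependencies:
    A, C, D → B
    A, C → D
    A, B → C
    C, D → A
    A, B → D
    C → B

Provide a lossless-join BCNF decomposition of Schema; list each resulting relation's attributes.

Candidate keys of the original relation: {A, B}, {A, C}, {C, D}.
In {A, B, C, D}, {C} is not a superkey ({C}⁺ restricted to this set is {B, C}), so split on C → B into {B, C} and {A, C, D}.
{B, C}: every determinant is a superkey — BCNF.
{A, C, D}: every determinant is a superkey — BCNF.

{A, C, D}; {B, C}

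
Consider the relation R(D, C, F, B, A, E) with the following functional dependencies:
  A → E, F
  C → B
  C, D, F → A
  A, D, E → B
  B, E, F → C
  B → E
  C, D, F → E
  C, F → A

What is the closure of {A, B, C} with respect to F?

{A, B, C, E, F}

Start with {A, B, C}.
A → E, F applies; add {E, F} → now {A, B, C, E, F}.
No further FD applies.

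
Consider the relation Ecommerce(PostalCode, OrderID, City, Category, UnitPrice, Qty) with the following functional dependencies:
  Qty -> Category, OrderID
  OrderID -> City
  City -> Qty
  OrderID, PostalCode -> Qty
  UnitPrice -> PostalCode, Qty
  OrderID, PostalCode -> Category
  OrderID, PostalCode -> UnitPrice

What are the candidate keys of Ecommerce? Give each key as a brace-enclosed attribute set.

{City, PostalCode}, {OrderID, PostalCode}, {PostalCode, Qty}, {UnitPrice}

{UnitPrice}⁺ = {Category, City, OrderID, PostalCode, Qty, UnitPrice} — all of the relation — so {UnitPrice} is a candidate key.
{City, PostalCode}⁺ = {Category, City, OrderID, PostalCode, Qty, UnitPrice} — all of the relation — so {City, PostalCode} is a candidate key.
{OrderID, PostalCode}⁺ = {Category, City, OrderID, PostalCode, Qty, UnitPrice} — all of the relation — so {OrderID, PostalCode} is a candidate key.
{PostalCode, Qty}⁺ = {Category, City, OrderID, PostalCode, Qty, UnitPrice} — all of the relation — so {PostalCode, Qty} is a candidate key.
No proper subset of any of these is a key, and no other minimal superkey exists.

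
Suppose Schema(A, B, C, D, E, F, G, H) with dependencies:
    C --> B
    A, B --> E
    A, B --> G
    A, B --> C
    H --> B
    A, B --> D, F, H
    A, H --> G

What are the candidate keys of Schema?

{A, B}, {A, C}, {A, H}

No FD produces {A}, so it must be in every candidate key.
Closure of {A, B} is {A, B, C, D, E, F, G, H}, the whole schema; {A, B} is a candidate key.
Closure of {A, C} is {A, B, C, D, E, F, G, H}, the whole schema; {A, C} is a candidate key.
Closure of {A, H} is {A, B, C, D, E, F, G, H}, the whole schema; {A, H} is a candidate key.
No proper subset of any of these is a key, and no other minimal superkey exists.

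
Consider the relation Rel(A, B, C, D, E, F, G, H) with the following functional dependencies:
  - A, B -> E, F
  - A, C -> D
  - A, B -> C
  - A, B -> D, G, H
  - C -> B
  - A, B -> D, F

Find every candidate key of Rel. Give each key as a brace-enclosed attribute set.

{A, B}, {A, C}

Attributes never on any right-hand side: {A} — every candidate key must contain it.
Closure of {A, B} is {A, B, C, D, E, F, G, H}, the whole schema; {A, B} is a candidate key.
Closure of {A, C} is {A, B, C, D, E, F, G, H}, the whole schema; {A, C} is a candidate key.
Any other superkey properly contains one of these, so there are no further candidate keys.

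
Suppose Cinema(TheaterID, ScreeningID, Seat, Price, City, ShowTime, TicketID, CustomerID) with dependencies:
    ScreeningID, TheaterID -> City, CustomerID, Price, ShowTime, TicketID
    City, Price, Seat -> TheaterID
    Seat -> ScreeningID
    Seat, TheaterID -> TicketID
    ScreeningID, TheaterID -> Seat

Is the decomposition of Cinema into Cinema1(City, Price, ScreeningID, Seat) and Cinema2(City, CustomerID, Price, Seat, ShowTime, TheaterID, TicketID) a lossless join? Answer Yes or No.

Yes

Cinema1 ∩ Cinema2 = {City, Price, Seat}; its closure under F is {City, CustomerID, Price, ScreeningID, Seat, ShowTime, TheaterID, TicketID}.
Since Cinema1 ⊆ {City, CustomerID, Price, ScreeningID, Seat, ShowTime, TheaterID, TicketID}, the intersection is a superkey of Cinema1; the decomposition is lossless.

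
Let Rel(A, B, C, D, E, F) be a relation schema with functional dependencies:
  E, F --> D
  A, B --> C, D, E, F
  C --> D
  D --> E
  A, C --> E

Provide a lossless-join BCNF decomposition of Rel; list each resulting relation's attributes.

{A, B, C, F}; {C, E}; {D, E}; {D, F}

Candidate key of the original relation: {A, B}.
Within {A, B, C, D, E, F}: {E, F}⁺ ∩ {A, B, C, D, E, F} = {D, E, F}, not the whole set, so E, F --> D violates BCNF; decompose into {D, E, F} and {A, B, C, E, F}.
Within {D, E, F}: {D}⁺ ∩ {D, E, F} = {D, E}, not the whole set, so D --> E violates BCNF; decompose into {D, E} and {D, F}.
{D, E}: every determinant is a superkey — BCNF.
{D, F}: every determinant is a superkey — BCNF.
Within {A, B, C, E, F}: {C}⁺ ∩ {A, B, C, E, F} = {C, E}, not the whole set, so C --> E violates BCNF; decompose into {C, E} and {A, B, C, F}.
{C, E}: every determinant is a superkey — BCNF.
{A, B, C, F}: every determinant is a superkey — BCNF.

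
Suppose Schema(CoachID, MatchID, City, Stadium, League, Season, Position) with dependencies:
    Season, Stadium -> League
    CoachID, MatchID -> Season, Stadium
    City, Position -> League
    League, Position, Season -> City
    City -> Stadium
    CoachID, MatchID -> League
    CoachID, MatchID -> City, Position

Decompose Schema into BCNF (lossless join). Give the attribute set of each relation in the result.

{City, CoachID, MatchID, Position, Season}; {City, Stadium}; {League, Season, Stadium}

Candidate key of the original relation: {CoachID, MatchID}.
{City, CoachID, League, MatchID, Position, Season, Stadium}: {Season, Stadium} determines {League, Season, Stadium} here but is not a superkey — split on Season, Stadium -> League, giving {League, Season, Stadium} and {City, CoachID, MatchID, Position, Season, Stadium}.
{League, Season, Stadium} is in BCNF.
{City, CoachID, MatchID, Position, Season, Stadium}: {City, Position} determines {City, Position, Stadium} here but is not a superkey — split on City, Position -> Stadium, giving {City, Position, Stadium} and {City, CoachID, MatchID, Position, Season}.
{City, Position, Stadium}: {City} determines {City, Stadium} here but is not a superkey — split on City -> Stadium, giving {City, Stadium} and {City, Position}.
{City, Stadium} is in BCNF.
{City, Position} is in BCNF.
{City, CoachID, MatchID, Position, Season} is in BCNF.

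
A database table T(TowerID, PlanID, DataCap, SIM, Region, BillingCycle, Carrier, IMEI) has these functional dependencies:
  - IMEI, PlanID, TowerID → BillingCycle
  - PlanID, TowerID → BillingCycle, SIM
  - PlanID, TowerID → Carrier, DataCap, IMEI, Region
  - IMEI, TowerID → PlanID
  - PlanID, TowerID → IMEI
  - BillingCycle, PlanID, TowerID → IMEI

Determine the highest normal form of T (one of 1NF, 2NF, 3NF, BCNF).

Candidate keys: {IMEI, TowerID}, {PlanID, TowerID}. Prime attributes: {IMEI, PlanID, TowerID}.
The left-hand side of every FD is a superkey, so BCNF is satisfied.

BCNF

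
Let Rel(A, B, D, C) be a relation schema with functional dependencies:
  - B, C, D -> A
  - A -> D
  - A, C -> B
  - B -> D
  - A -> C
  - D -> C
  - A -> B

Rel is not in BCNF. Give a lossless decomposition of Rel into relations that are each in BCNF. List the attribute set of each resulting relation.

{A, B, D}; {C, D}

Candidate keys of the original relation: {A}, {B}.
Within {A, B, C, D}: {D}⁺ ∩ {A, B, C, D} = {C, D}, not the whole set, so D -> C violates BCNF; decompose into {C, D} and {A, B, D}.
{C, D} has no BCNF violation.
{A, B, D} has no BCNF violation.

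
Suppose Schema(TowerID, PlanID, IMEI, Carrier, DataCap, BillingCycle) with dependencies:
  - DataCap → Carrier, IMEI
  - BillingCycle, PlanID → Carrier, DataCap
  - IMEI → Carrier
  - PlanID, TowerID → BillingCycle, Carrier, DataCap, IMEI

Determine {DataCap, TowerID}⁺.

{Carrier, DataCap, IMEI, TowerID}

Start with {DataCap, TowerID}.
DataCap → Carrier, IMEI applies; add {Carrier, IMEI} → now {Carrier, DataCap, IMEI, TowerID}.
No further FD applies.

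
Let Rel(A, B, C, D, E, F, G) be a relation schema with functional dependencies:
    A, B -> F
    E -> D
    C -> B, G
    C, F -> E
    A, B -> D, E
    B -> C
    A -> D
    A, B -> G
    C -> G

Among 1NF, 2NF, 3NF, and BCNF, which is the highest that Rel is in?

1NF

Candidate keys: {A, B}, {A, C}. Prime attributes: {A, B, C}.
E -> D breaks BCNF: {E}⁺ = {D, E}, so {E} is not a superkey.
E -> D has non-prime {D} on the right and a non-superkey on the left, so 3NF fails.
Since {A} ⊂ {A, B} and {A}⁺ ⊇ {D} with {D} non-prime, there is a partial dependency; 2NF fails.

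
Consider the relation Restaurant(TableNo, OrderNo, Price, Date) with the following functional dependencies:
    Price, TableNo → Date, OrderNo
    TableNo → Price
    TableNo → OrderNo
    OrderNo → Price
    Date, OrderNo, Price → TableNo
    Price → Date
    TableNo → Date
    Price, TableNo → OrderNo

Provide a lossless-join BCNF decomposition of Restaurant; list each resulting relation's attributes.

Candidate keys of the original relation: {OrderNo}, {TableNo}.
Within {Date, OrderNo, Price, TableNo}: {Price}⁺ ∩ {Date, OrderNo, Price, TableNo} = {Date, Price}, not the whole set, so Price → Date violates BCNF; decompose into {Date, Price} and {OrderNo, Price, TableNo}.
{Date, Price}: every determinant is a superkey — BCNF.
{OrderNo, Price, TableNo}: every determinant is a superkey — BCNF.

{Date, Price}; {OrderNo, Price, TableNo}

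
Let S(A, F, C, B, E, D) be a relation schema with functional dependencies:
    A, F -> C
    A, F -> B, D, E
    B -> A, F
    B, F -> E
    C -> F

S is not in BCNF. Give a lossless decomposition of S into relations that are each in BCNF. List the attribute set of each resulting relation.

Candidate keys of the original relation: {A, C}, {A, F}, {B}.
Within {A, B, C, D, E, F}: {C}⁺ ∩ {A, B, C, D, E, F} = {C, F}, not the whole set, so C -> F violates BCNF; decompose into {C, F} and {A, B, C, D, E}.
{C, F}: every determinant is a superkey — BCNF.
{A, B, C, D, E}: every determinant is a superkey — BCNF.

{A, B, C, D, E}; {C, F}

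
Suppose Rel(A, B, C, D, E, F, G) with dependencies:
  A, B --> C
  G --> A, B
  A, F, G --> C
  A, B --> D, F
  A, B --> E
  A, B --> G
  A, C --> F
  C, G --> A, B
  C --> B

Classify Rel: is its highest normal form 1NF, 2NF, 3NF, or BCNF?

Candidate keys: {A, B}, {A, C}, {G}. Prime attributes: {A, B, C, G}.
C --> B: {C}⁺ = {B, C}, which is not all of the attributes, so the left side is not a superkey — BCNF is violated.
Since {B} ⊆ prime attributes and every other non-superkey FD also has a prime right side, the schema is in 3NF.

3NF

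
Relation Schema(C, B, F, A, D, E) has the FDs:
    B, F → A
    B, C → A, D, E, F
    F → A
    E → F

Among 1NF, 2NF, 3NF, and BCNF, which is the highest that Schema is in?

2NF

Candidate key: {B, C}. Prime attributes: {B, C}.
For B, F → A we have {B, F}⁺ = {A, B, F}; {B, F} is not a superkey, so BCNF fails.
Because {A} is non-prime and the left side of B, F → A is not a superkey, the relation is not in 3NF.
Checking every proper subset of each key, none determines a non-prime attribute — 2NF is satisfied.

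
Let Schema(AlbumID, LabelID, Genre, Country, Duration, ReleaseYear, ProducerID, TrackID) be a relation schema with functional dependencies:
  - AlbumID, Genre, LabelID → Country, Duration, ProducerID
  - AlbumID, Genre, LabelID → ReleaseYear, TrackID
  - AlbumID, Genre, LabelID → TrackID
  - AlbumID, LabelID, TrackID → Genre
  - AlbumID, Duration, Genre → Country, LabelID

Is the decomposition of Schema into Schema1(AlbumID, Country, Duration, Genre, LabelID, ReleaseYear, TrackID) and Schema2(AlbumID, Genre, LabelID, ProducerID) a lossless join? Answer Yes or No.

Common attributes: {AlbumID, Genre, LabelID}; their closure is {AlbumID, Country, Duration, Genre, LabelID, ProducerID, ReleaseYear, TrackID}.
Schema1 is contained in that closure, so Schema1 ∩ Schema2 → Schema1 holds and the join is lossless.

Yes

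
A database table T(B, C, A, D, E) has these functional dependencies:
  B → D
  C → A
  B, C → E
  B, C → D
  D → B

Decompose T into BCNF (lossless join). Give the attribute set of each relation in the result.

Candidate keys of the original relation: {B, C}, {C, D}.
Within {A, B, C, D, E}: {B}⁺ ∩ {A, B, C, D, E} = {B, D}, not the whole set, so B → D violates BCNF; decompose into {B, D} and {A, B, C, E}.
{B, D} has no BCNF violation.
Within {A, B, C, E}: {C}⁺ ∩ {A, B, C, E} = {A, C}, not the whole set, so C → A violates BCNF; decompose into {A, C} and {B, C, E}.
{A, C} has no BCNF violation.
{B, C, E} has no BCNF violation.

{A, C}; {B, C, E}; {B, D}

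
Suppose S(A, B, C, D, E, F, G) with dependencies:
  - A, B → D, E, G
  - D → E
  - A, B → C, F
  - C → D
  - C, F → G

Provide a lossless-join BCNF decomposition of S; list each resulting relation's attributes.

Candidate key of the original relation: {A, B}.
{A, B, C, D, E, F, G}: {D} determines {D, E} here but is not a superkey — split on D → E, giving {D, E} and {A, B, C, D, F, G}.
{D, E}: every determinant is a superkey — BCNF.
{A, B, C, D, F, G}: {C} determines {C, D} here but is not a superkey — split on C → D, giving {C, D} and {A, B, C, F, G}.
{C, D}: every determinant is a superkey — BCNF.
{A, B, C, F, G}: {C, F} determines {C, F, G} here but is not a superkey — split on C, F → G, giving {C, F, G} and {A, B, C, F}.
{C, F, G}: every determinant is a superkey — BCNF.
{A, B, C, F}: every determinant is a superkey — BCNF.

{A, B, C, F}; {C, D}; {C, F, G}; {D, E}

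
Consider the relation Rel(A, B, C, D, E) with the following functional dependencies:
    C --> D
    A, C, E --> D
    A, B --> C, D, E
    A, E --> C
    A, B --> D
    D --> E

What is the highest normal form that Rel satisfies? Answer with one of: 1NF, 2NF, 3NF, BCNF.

Candidate key: {A, B}. Prime attributes: {A, B}.
C --> D: {C}⁺ = {C, D, E}, which is not all of the attributes, so the left side is not a superkey — BCNF is violated.
Because {D} is non-prime and the left side of C --> D is not a superkey, the relation is not in 3NF.
No proper subset of a key has a non-prime attribute in its closure, so there is no partial dependency; 2NF holds.

2NF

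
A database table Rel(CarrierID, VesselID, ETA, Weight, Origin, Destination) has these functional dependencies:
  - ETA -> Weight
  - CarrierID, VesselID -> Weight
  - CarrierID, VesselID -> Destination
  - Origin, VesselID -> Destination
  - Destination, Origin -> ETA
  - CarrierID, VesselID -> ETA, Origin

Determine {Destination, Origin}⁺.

Start with {Destination, Origin}.
Destination, Origin -> ETA applies; add {ETA} → now {Destination, ETA, Origin}.
ETA -> Weight applies; add {Weight} → now {Destination, ETA, Origin, Weight}.
No further FD applies.

{Destination, ETA, Origin, Weight}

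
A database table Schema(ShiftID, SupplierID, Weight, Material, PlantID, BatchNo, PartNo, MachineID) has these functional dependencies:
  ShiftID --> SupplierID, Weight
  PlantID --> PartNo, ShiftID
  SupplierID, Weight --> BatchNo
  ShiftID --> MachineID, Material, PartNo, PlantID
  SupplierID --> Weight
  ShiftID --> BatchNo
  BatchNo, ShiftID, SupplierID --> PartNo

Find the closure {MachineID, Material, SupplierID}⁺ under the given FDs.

Start with {MachineID, Material, SupplierID}.
SupplierID --> Weight applies; add {Weight} → now {MachineID, Material, SupplierID, Weight}.
SupplierID, Weight --> BatchNo applies; add {BatchNo} → now {BatchNo, MachineID, Material, SupplierID, Weight}.
No further FD applies.

{BatchNo, MachineID, Material, SupplierID, Weight}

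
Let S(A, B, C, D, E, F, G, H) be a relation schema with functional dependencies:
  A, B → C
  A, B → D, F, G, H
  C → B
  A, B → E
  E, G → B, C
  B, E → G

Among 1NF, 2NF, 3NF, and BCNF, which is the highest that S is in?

3NF

Candidate keys: {A, B}, {A, C}, {A, E, G}. Prime attributes: {A, B, C, E, G}.
For C → B we have {C}⁺ = {B, C}; {C} is not a superkey, so BCNF fails.
Its right-hand attributes {B} are all prime, as are those of every other non-superkey FD — the relation is in 3NF.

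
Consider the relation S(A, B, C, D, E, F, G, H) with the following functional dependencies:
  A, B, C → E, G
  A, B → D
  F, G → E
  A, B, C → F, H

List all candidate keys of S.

{A, B, C}

{A, B, C} never appear on the right of any FD, so every key must include all of them.
{A, B, C} is a candidate key since {A, B, C}⁺ = {A, B, C, D, E, F, G, H} covers every attribute.
No other minimal set has full closure, so this is the only candidate key.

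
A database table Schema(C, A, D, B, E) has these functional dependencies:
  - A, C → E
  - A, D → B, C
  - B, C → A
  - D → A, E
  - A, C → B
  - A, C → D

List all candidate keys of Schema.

{D}⁺ = {A, B, C, D, E}, which is every attribute, so {D} is a candidate key.
{A, C}⁺ = {A, B, C, D, E}, which is every attribute, so {A, C} is a candidate key.
{B, C}⁺ = {A, B, C, D, E}, which is every attribute, so {B, C} is a candidate key.
These are minimal and exhaustive — every other superkey contains one of them.

{A, C}, {B, C}, {D}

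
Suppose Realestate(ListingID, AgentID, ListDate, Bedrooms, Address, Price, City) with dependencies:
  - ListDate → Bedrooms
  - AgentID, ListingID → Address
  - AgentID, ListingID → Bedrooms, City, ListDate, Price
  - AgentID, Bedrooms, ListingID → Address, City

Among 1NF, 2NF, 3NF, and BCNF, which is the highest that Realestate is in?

Candidate key: {AgentID, ListingID}. Prime attributes: {AgentID, ListingID}.
ListDate → Bedrooms breaks BCNF: {ListDate}⁺ = {Bedrooms, ListDate}, so {ListDate} is not a superkey.
Because {Bedrooms} is non-prime and the left side of ListDate → Bedrooms is not a superkey, the relation is not in 3NF.
No proper subset of a key has a non-prime attribute in its closure, so there is no partial dependency; 2NF holds.

2NF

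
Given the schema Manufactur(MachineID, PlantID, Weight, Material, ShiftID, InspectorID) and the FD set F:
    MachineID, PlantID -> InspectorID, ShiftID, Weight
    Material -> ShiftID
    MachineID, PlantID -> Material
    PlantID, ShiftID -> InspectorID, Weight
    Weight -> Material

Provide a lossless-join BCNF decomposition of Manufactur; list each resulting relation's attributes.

{InspectorID, PlantID, Weight}; {MachineID, PlantID, Weight}; {Material, ShiftID}; {Material, Weight}

Candidate key of the original relation: {MachineID, PlantID}.
Within {InspectorID, MachineID, Material, PlantID, ShiftID, Weight}: {Material}⁺ ∩ {InspectorID, MachineID, Material, PlantID, ShiftID, Weight} = {Material, ShiftID}, not the whole set, so Material -> ShiftID violates BCNF; decompose into {Material, ShiftID} and {InspectorID, MachineID, Material, PlantID, Weight}.
{Material, ShiftID} has no BCNF violation.
Within {InspectorID, MachineID, Material, PlantID, Weight}: {Weight}⁺ ∩ {InspectorID, MachineID, Material, PlantID, Weight} = {Material, Weight}, not the whole set, so Weight -> Material violates BCNF; decompose into {Material, Weight} and {InspectorID, MachineID, PlantID, Weight}.
{Material, Weight} has no BCNF violation.
Within {InspectorID, MachineID, PlantID, Weight}: {PlantID, Weight}⁺ ∩ {InspectorID, MachineID, PlantID, Weight} = {InspectorID, PlantID, Weight}, not the whole set, so PlantID, Weight -> InspectorID violates BCNF; decompose into {InspectorID, PlantID, Weight} and {MachineID, PlantID, Weight}.
{InspectorID, PlantID, Weight} has no BCNF violation.
{MachineID, PlantID, Weight} has no BCNF violation.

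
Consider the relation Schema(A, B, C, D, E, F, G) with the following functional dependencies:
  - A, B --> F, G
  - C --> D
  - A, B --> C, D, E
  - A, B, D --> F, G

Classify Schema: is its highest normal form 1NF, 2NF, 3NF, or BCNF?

2NF

Candidate key: {A, B}. Prime attributes: {A, B}.
For C --> D we have {C}⁺ = {C, D}; {C} is not a superkey, so BCNF fails.
C --> D determines the non-prime attribute {D} from a non-superkey — 3NF is violated.
Checking every proper subset of each key, none determines a non-prime attribute — 2NF is satisfied.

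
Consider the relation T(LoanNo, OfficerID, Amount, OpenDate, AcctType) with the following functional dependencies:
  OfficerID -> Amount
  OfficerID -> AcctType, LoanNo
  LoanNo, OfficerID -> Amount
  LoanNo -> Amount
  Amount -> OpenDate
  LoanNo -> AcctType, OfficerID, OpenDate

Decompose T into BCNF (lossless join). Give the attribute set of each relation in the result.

Candidate keys of the original relation: {LoanNo}, {OfficerID}.
Within {AcctType, Amount, LoanNo, OfficerID, OpenDate}: {Amount}⁺ ∩ {AcctType, Amount, LoanNo, OfficerID, OpenDate} = {Amount, OpenDate}, not the whole set, so Amount -> OpenDate violates BCNF; decompose into {Amount, OpenDate} and {AcctType, Amount, LoanNo, OfficerID}.
{Amount, OpenDate} has no BCNF violation.
{AcctType, Amount, LoanNo, OfficerID} has no BCNF violation.

{AcctType, Amount, LoanNo, OfficerID}; {Amount, OpenDate}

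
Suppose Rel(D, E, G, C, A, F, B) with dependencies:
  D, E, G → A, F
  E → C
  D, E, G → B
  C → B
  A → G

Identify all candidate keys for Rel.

No FD produces {D, E}, so they must be in every candidate key.
{A, D, E}⁺ = {A, B, C, D, E, F, G}, which is every attribute, so {A, D, E} is a candidate key.
{D, E, G}⁺ = {A, B, C, D, E, F, G}, which is every attribute, so {D, E, G} is a candidate key.
No proper subset of any of these is a key, and no other minimal superkey exists.

{A, D, E}, {D, E, G}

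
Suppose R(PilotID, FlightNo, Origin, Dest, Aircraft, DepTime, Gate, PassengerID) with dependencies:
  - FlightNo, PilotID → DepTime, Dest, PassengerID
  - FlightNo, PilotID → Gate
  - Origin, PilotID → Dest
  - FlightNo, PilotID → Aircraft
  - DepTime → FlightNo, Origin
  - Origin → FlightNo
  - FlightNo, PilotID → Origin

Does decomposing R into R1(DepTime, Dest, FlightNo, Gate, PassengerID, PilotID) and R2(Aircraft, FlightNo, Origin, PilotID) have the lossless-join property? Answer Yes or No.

Common attributes: {FlightNo, PilotID}; their closure is {Aircraft, DepTime, Dest, FlightNo, Gate, Origin, PassengerID, PilotID}.
This includes all of R1, so the common attributes are a superkey of R1 — the join is lossless.

Yes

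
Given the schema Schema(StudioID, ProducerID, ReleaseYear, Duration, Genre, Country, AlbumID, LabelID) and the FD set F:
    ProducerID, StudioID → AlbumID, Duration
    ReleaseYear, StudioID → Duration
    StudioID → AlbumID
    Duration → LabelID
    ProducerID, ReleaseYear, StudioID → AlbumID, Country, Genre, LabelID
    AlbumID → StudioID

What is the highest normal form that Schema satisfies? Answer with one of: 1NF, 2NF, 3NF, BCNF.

1NF

Candidate keys: {AlbumID, ProducerID, ReleaseYear}, {ProducerID, ReleaseYear, StudioID}. Prime attributes: {AlbumID, ProducerID, ReleaseYear, StudioID}.
ProducerID, StudioID → AlbumID, Duration: {ProducerID, StudioID}⁺ = {AlbumID, Duration, LabelID, ProducerID, StudioID}, which is not all of the attributes, so the left side is not a superkey — BCNF is violated.
ProducerID, StudioID → AlbumID, Duration has non-prime {Duration} on the right and a non-superkey on the left, so 3NF fails.
The proper key subset {AlbumID, ProducerID} of {AlbumID, ProducerID, ReleaseYear} determines non-prime {Duration, LabelID}, so the relation is not even in 2NF.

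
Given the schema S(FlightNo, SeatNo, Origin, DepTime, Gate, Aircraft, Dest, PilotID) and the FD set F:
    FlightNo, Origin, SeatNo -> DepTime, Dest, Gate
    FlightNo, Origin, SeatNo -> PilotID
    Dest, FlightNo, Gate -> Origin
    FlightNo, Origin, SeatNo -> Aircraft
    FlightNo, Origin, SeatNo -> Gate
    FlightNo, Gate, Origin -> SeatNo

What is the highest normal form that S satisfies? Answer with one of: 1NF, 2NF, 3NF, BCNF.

Candidate keys: {Dest, FlightNo, Gate}, {FlightNo, Gate, Origin}, {FlightNo, Origin, SeatNo}. Prime attributes: {Dest, FlightNo, Gate, Origin, SeatNo}.
Each dependency's left side is a superkey — BCNF holds.

BCNF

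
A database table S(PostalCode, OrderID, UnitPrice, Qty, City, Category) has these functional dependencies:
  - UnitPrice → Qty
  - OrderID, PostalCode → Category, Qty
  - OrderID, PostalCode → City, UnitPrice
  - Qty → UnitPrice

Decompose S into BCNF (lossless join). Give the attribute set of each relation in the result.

Candidate key of the original relation: {OrderID, PostalCode}.
Within {Category, City, OrderID, PostalCode, Qty, UnitPrice}: {UnitPrice}⁺ ∩ {Category, City, OrderID, PostalCode, Qty, UnitPrice} = {Qty, UnitPrice}, not the whole set, so UnitPrice → Qty violates BCNF; decompose into {Qty, UnitPrice} and {Category, City, OrderID, PostalCode, UnitPrice}.
{Qty, UnitPrice} is in BCNF.
{Category, City, OrderID, PostalCode, UnitPrice} is in BCNF.

{Category, City, OrderID, PostalCode, UnitPrice}; {Qty, UnitPrice}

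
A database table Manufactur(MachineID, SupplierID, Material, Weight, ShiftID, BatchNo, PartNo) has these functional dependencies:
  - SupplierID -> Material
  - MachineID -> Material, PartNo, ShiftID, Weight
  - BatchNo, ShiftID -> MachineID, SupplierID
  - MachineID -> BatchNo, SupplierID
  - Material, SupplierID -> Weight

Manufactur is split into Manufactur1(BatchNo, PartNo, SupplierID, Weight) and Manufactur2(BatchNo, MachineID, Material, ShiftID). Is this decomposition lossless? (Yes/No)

The shared attributes are {BatchNo} and {BatchNo}⁺ = {BatchNo}.
The closure covers neither Manufactur1 nor Manufactur2 entirely; the join is not lossless.

No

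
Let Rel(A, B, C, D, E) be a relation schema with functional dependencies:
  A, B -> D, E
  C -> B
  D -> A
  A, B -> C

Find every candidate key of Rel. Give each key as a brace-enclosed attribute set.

{A, B}, {A, C}, {B, D}, {C, D}

Closure of {A, B} is {A, B, C, D, E}, the whole schema; {A, B} is a candidate key.
Closure of {A, C} is {A, B, C, D, E}, the whole schema; {A, C} is a candidate key.
Closure of {B, D} is {A, B, C, D, E}, the whole schema; {B, D} is a candidate key.
Closure of {C, D} is {A, B, C, D, E}, the whole schema; {C, D} is a candidate key.
These are minimal and exhaustive — every other superkey contains one of them.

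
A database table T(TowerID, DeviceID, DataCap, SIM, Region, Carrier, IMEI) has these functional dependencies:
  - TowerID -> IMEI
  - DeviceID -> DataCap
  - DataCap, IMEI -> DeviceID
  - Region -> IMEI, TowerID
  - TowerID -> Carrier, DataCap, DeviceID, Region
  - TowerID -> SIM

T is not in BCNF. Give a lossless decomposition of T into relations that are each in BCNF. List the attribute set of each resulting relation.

{Carrier, DeviceID, IMEI, Region, SIM, TowerID}; {DataCap, DeviceID}

Candidate keys of the original relation: {Region}, {TowerID}.
In {Carrier, DataCap, DeviceID, IMEI, Region, SIM, TowerID}, {DeviceID} is not a superkey ({DeviceID}⁺ restricted to this set is {DataCap, DeviceID}), so split on DeviceID -> DataCap into {DataCap, DeviceID} and {Carrier, DeviceID, IMEI, Region, SIM, TowerID}.
{DataCap, DeviceID}: every determinant is a superkey — BCNF.
{Carrier, DeviceID, IMEI, Region, SIM, TowerID}: every determinant is a superkey — BCNF.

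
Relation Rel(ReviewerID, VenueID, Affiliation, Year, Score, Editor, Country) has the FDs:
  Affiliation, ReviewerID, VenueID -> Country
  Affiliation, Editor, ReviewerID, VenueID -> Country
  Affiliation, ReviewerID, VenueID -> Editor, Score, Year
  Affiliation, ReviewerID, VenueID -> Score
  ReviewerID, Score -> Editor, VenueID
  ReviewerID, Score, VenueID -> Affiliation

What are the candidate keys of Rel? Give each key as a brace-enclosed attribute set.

{Affiliation, ReviewerID, VenueID}, {ReviewerID, Score}

{ReviewerID} never appears on the right of any FD, so every key must include it.
{ReviewerID, Score} is a candidate key since {ReviewerID, Score}⁺ = {Affiliation, Country, Editor, ReviewerID, Score, VenueID, Year} covers every attribute.
{Affiliation, ReviewerID, VenueID} is a candidate key since {Affiliation, ReviewerID, VenueID}⁺ = {Affiliation, Country, Editor, ReviewerID, Score, VenueID, Year} covers every attribute.
Any other superkey properly contains one of these, so there are no further candidate keys.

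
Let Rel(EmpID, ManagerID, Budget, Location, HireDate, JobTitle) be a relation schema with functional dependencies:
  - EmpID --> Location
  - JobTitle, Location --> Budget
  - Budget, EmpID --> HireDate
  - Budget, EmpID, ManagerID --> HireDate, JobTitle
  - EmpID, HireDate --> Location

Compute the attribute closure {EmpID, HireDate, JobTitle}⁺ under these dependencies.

Start with {EmpID, HireDate, JobTitle}.
EmpID --> Location applies; add {Location} → now {EmpID, HireDate, JobTitle, Location}.
JobTitle, Location --> Budget applies; add {Budget} → now {Budget, EmpID, HireDate, JobTitle, Location}.
No further FD applies.

{Budget, EmpID, HireDate, JobTitle, Location}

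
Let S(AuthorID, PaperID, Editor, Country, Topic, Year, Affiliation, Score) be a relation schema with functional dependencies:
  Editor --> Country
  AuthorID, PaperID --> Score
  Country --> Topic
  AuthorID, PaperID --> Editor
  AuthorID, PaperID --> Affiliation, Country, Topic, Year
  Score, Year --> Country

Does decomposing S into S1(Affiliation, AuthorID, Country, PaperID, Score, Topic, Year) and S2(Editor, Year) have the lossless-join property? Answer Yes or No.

No

The shared attributes are {Year} and {Year}⁺ = {Year}.
The closure covers neither S1 nor S2 entirely; the join is not lossless.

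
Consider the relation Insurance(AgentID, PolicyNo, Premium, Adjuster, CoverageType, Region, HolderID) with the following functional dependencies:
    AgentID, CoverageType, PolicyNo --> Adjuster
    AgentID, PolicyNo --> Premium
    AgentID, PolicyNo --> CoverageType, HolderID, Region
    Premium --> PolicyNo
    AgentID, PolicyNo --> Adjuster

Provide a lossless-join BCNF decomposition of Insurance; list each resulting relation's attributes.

{Adjuster, AgentID, CoverageType, HolderID, Premium, Region}; {PolicyNo, Premium}

Candidate keys of the original relation: {AgentID, PolicyNo}, {AgentID, Premium}.
{Adjuster, AgentID, CoverageType, HolderID, PolicyNo, Premium, Region}: {Premium} determines {PolicyNo, Premium} here but is not a superkey — split on Premium --> PolicyNo, giving {PolicyNo, Premium} and {Adjuster, AgentID, CoverageType, HolderID, Premium, Region}.
{PolicyNo, Premium} is in BCNF.
{Adjuster, AgentID, CoverageType, HolderID, Premium, Region} is in BCNF.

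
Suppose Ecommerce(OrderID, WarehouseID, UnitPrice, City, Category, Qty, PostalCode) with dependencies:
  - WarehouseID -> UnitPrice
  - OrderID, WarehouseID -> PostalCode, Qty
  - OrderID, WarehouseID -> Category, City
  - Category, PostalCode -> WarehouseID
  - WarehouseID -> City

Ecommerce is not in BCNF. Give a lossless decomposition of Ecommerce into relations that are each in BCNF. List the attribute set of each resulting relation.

{Category, OrderID, PostalCode, Qty}; {Category, PostalCode, WarehouseID}; {City, UnitPrice, WarehouseID}

Candidate keys of the original relation: {Category, OrderID, PostalCode}, {OrderID, WarehouseID}.
In {Category, City, OrderID, PostalCode, Qty, UnitPrice, WarehouseID}, {WarehouseID} is not a superkey ({WarehouseID}⁺ restricted to this set is {City, UnitPrice, WarehouseID}), so split on WarehouseID -> City, UnitPrice into {City, UnitPrice, WarehouseID} and {Category, OrderID, PostalCode, Qty, WarehouseID}.
{City, UnitPrice, WarehouseID} has no BCNF violation.
In {Category, OrderID, PostalCode, Qty, WarehouseID}, {Category, PostalCode} is not a superkey ({Category, PostalCode}⁺ restricted to this set is {Category, PostalCode, WarehouseID}), so split on Category, PostalCode -> WarehouseID into {Category, PostalCode, WarehouseID} and {Category, OrderID, PostalCode, Qty}.
{Category, PostalCode, WarehouseID} has no BCNF violation.
{Category, OrderID, PostalCode, Qty} has no BCNF violation.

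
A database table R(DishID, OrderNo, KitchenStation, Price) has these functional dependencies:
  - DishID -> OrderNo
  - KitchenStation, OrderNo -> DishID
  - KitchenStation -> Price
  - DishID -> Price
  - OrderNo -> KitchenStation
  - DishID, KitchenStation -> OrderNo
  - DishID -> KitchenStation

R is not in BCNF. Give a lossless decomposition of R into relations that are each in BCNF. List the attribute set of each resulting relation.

{DishID, KitchenStation, OrderNo}; {KitchenStation, Price}

Candidate keys of the original relation: {DishID}, {OrderNo}.
{DishID, KitchenStation, OrderNo, Price}: {KitchenStation} determines {KitchenStation, Price} here but is not a superkey — split on KitchenStation -> Price, giving {KitchenStation, Price} and {DishID, KitchenStation, OrderNo}.
{KitchenStation, Price}: every determinant is a superkey — BCNF.
{DishID, KitchenStation, OrderNo}: every determinant is a superkey — BCNF.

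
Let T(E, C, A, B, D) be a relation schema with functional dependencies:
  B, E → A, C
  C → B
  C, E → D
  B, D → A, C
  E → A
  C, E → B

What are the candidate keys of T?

No FD produces {E}, so it must be in every candidate key.
{B, E}⁺ = {A, B, C, D, E}, which is every attribute, so {B, E} is a candidate key.
{C, E}⁺ = {A, B, C, D, E}, which is every attribute, so {C, E} is a candidate key.
These are minimal and exhaustive — every other superkey contains one of them.

{B, E}, {C, E}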